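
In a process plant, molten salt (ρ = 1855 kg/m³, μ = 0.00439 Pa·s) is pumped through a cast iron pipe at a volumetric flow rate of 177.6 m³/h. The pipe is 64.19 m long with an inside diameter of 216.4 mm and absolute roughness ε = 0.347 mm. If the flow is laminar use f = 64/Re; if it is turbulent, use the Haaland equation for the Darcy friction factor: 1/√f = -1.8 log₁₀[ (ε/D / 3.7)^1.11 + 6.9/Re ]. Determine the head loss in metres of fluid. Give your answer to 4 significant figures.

Q = 177.6 m³/h = 177.6/3600 = 0.04933 m³/s.
Cross-sectional area A = πD²/4 = π(0.2164)²/4 = 0.03678 m²; mean velocity V = Q/A = 0.04933/0.03678 = 1.341 m/s.
Reynolds number Re = ρVD/μ = 1855 · 1.341 · 0.2164 / 0.00439 = 1.227e+05.
Re > 4000 → turbulent. Relative roughness ε/D = 0.000347/0.2164 = 0.0016. Haaland: 1/√f = -1.8 log₁₀[(0.0016/3.7)^1.11 + 6.9/1.227e+05] = -1.8 log₁₀[0.000185 + 5.63e-05] = 6.512, so f = 0.02358.
Darcy-Weisbach: ΔP = f(L/D)(ρV²/2) = 0.02358·(64.19/0.2164)·(1855·1.341²/2) = 0.02358·296.6·1669 = 1.167e+04 Pa.
Head loss h_f = ΔP/(ρg) = 1.167e+04/(1855·9.81) = 0.6415 m.

h_f ≈ 0.6415 m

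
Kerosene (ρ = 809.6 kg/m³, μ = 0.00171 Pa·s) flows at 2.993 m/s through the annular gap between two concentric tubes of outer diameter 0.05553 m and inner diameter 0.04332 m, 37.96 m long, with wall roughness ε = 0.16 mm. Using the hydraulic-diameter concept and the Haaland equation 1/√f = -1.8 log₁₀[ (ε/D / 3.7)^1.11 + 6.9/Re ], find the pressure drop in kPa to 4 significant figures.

ΔP ≈ 500.1 kPa

Hydraulic diameter D_h = 4A/P = D_o - D_i = 0.05553 - 0.04332 = 0.01221 m.
Re = ρVD_h/μ = 809.6·2.993·0.01221/0.00171 = 1.73e+04.
ε/D_h = 0.00016/0.01221 = 0.0131; Haaland gives 1/√f = -1.8 log₁₀[0.0019+0.000399] = 4.748, so f = 0.04436.
ΔP = f(L/D_h)(ρV²/2) = 0.04436·37.96/0.01221·3626 = 5.001e+05 Pa.
ΔP = 500.1 kPa.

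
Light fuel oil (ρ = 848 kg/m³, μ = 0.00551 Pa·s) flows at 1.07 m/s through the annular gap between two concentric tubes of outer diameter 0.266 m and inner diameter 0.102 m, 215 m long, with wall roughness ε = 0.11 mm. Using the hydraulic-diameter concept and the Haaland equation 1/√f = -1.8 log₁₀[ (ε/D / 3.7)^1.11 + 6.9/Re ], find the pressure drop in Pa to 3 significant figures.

ΔP ≈ 16200 Pa

Hydraulic diameter D_h = 4A/P = D_o - D_i = 0.266 - 0.102 = 0.164 m.
Re = ρVD_h/μ = 848·1.07·0.164/0.00551 = 2.701e+04.
ε/D_h = 0.00011/0.164 = 0.000671; Haaland gives 1/√f = -1.8 log₁₀[7.03e-05+0.000255] = 6.277, so f = 0.02538.
ΔP = f(L/D_h)(ρV²/2) = 0.02538·215/0.164·485.4 = 1.615e+04 Pa.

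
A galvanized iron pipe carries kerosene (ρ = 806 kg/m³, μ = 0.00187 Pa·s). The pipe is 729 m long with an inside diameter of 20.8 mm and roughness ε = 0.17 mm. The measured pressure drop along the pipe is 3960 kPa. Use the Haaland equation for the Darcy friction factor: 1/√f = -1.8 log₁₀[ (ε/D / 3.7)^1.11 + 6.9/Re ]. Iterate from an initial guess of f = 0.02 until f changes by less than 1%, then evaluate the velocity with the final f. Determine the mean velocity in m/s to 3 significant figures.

Rearranging Darcy-Weisbach: V = √(2·ΔP·D/(f·L·ρ)). With ε/D = 0.00017/0.0208 = 0.00817, iterate starting from f = 0.02:
  f = 0.02 → V = √(2·3.96e+06·0.0208/(0.02·729·806)) = 3.744 m/s; Re = ρVD/μ = 3.357e+04; f → 0.03733
  f = 0.03733 → V = 2.74 m/s; Re = 2.457e+04; f → 0.03796
  f = 0.03796 → V = 2.718 m/s; Re = 2.436e+04; f → 0.03798
Converged (Δf/f < 1%). With the final f = 0.03798: V = √(2·3.96e+06·0.0208/(0.03798·729·806)) = 2.717 m/s.

V ≈ 2.72 m/s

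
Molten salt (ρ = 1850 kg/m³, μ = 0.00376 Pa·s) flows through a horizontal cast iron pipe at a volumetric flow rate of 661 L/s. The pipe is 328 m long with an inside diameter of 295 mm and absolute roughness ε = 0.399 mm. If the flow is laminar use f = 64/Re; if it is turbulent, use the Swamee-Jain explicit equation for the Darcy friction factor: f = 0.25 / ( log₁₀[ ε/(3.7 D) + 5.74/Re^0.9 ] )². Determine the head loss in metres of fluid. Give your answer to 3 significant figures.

h_f ≈ 113 m

Q = 661 L/s = 661/1000 = 0.661 m³/s.
Cross-sectional area A = πD²/4 = π(0.295)²/4 = 0.06835 m²; mean velocity V = Q/A = 0.661/0.06835 = 9.671 m/s.
Reynolds number Re = ρVD/μ = 1850 · 9.671 · 0.295 / 0.00376 = 1.404e+06.
Re > 4000 → turbulent. Relative roughness ε/D = 0.000399/0.295 = 0.00135. Swamee-Jain: f = 0.25/(log₁₀[0.00135/3.7 + 5.74/1.404e+06^0.9])² = 0.25/(log₁₀[0.000366 + 1.68e-05])² = 0.25/(-3.417)² = 0.02141.
Darcy-Weisbach: ΔP = f(L/D)(ρV²/2) = 0.02141·(328/0.295)·(1850·9.671²/2) = 0.02141·1112·8.651e+04 = 2.059e+06 Pa.
Head loss h_f = ΔP/(ρg) = 2.059e+06/(1850·9.81) = 113 m.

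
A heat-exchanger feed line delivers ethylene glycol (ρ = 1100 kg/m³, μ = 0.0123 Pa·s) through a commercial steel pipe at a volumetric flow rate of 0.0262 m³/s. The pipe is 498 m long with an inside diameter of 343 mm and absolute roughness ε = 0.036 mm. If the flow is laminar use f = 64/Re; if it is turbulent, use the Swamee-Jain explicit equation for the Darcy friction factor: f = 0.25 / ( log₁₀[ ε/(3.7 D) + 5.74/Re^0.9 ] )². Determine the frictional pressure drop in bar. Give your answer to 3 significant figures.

Cross-sectional area A = πD²/4 = π(0.343)²/4 = 0.0924 m²; mean velocity V = Q/A = 0.0262/0.0924 = 0.2835 m/s.
Reynolds number Re = ρVD/μ = 1100 · 0.2835 · 0.343 / 0.0123 = 8698.
Re > 4000 → turbulent. Relative roughness ε/D = 3.6e-05/0.343 = 0.000105. Swamee-Jain: f = 0.25/(log₁₀[0.000105/3.7 + 5.74/8698^0.9])² = 0.25/(log₁₀[2.84e-05 + 0.00163])² = 0.25/(-2.779)² = 0.03237.
Darcy-Weisbach: ΔP = f(L/D)(ρV²/2) = 0.03237·(498/0.343)·(1100·0.2835²/2) = 0.03237·1452·44.22 = 2078 Pa.
ΔP = 2078 Pa = 0.0208 bar.

ΔP ≈ 0.0208 bar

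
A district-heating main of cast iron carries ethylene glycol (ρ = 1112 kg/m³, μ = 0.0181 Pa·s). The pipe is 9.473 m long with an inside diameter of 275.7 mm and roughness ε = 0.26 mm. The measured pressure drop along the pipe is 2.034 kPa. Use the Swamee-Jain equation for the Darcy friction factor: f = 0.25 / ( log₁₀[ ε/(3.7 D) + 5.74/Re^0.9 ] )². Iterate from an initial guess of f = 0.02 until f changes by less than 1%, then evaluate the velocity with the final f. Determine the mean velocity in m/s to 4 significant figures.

Rearranging Darcy-Weisbach: V = √(2·ΔP·D/(f·L·ρ)). With ε/D = 0.00026/0.2757 = 0.000943, iterate starting from f = 0.02:
  f = 0.02 → V = √(2·2034·0.2757/(0.02·9.473·1112)) = 2.307 m/s; Re = ρVD/μ = 3.908e+04; f → 0.02489
  f = 0.02489 → V = 2.068 m/s; Re = 3.503e+04; f → 0.02533
  f = 0.02533 → V = 2.05 m/s; Re = 3.473e+04; f → 0.02536
Converged (Δf/f < 1%). With the final f = 0.02536: V = √(2·2034·0.2757/(0.02536·9.473·1112)) = 2.049 m/s.

V ≈ 2.049 m/s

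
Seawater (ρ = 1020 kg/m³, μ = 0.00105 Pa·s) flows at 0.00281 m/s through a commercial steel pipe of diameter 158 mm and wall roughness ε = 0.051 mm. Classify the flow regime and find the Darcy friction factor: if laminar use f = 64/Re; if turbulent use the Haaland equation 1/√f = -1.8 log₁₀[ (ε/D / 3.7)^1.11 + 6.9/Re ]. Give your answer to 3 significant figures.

Re = ρVD/μ = 1020·0.00281·0.158/0.00105 = 431.3.
Re < 2300 → laminar, so f = 64/Re = 0.1484 (roughness is irrelevant in laminar flow).

f ≈ 0.148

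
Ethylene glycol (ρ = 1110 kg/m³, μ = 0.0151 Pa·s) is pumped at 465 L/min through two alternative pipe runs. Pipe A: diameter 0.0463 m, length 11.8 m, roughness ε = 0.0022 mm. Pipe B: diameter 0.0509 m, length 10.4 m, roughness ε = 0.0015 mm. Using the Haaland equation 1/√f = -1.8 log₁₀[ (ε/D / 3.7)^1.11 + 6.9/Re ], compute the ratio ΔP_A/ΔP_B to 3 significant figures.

Pipe A: V = Q/A = 0.00775/0.001684 = 4.603 m/s; Re = 1.567e+04; ε/D = 4.75e-05; Haaland → f = 0.02746; ΔP_A = f(L/D)(ρV²/2) = 8.23e+04 Pa.
Pipe B: V = Q/A = 0.00775/0.002035 = 3.809 m/s; Re = 1.425e+04; ε/D = 2.95e-05; Haaland → f = 0.02812; ΔP_B = f(L/D)(ρV²/2) = 4.626e+04 Pa.
ΔP_A/ΔP_B = 8.23e+04/4.626e+04 = 1.78.

ΔP_A/ΔP_B ≈ 1.78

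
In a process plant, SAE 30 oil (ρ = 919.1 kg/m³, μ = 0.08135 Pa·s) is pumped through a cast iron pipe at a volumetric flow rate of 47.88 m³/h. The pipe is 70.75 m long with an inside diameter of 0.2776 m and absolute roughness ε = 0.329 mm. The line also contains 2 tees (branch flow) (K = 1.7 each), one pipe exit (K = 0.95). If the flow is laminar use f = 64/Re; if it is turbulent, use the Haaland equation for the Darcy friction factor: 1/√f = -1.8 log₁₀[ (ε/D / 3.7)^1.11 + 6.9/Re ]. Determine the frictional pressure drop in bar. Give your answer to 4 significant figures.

ΔP ≈ 0.006217 bar

Q = 47.88 m³/h = 47.88/3600 = 0.0133 m³/s.
Cross-sectional area A = πD²/4 = π(0.2776)²/4 = 0.06052 m²; mean velocity V = Q/A = 0.0133/0.06052 = 0.2197 m/s.
Reynolds number Re = ρVD/μ = 919.1 · 0.2197 · 0.2776 / 0.0814 = 689.2.
Re < 2300 → laminar flow, so f = 64/Re = 64/689.2 = 0.09286 (the turbulent correlation is not needed).
Total minor-loss coefficient ΣK = 2·1.7 + 1·0.95 = 4.35.
ΔP = [f·L/D + ΣK]·(ρV²/2) = [0.09286·70.75/0.2776 + 4.35]·(919.1·0.2197²/2) = [23.67 + 4.35]·22.19 = 621.7 Pa.
ΔP = 621.7 Pa = 0.006217 bar.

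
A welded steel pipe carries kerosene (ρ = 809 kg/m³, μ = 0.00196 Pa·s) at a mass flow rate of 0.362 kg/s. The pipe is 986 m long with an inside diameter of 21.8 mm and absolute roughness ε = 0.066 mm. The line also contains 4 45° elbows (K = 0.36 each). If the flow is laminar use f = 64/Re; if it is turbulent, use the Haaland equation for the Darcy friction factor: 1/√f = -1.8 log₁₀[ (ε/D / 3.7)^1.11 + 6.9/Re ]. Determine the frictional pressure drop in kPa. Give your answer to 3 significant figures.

A = πD²/4 = π(0.0218)²/4 = 0.0003733 m²; mean velocity V = ṁ/(ρA) = 0.362/(809 · 0.0003733) = 1.199 m/s.
Reynolds number Re = ρVD/μ = 809 · 1.199 · 0.0218 / 0.00196 = 1.079e+04.
Re > 4000 → turbulent. Relative roughness ε/D = 6.6e-05/0.0218 = 0.00303. Haaland: 1/√f = -1.8 log₁₀[(0.00303/3.7)^1.11 + 6.9/1.079e+04] = -1.8 log₁₀[0.000374 + 0.00064] = 5.389, so f = 0.03443.
Total minor-loss coefficient ΣK = 4·0.36 = 1.44.
ΔP = [f·L/D + ΣK]·(ρV²/2) = [0.03443·986/0.0218 + 1.44]·(809·1.199²/2) = [1557 + 1.44]·581.3 = 9.062e+05 Pa.
ΔP = 9.062e+05 Pa = 906 kPa.

ΔP ≈ 906 kPa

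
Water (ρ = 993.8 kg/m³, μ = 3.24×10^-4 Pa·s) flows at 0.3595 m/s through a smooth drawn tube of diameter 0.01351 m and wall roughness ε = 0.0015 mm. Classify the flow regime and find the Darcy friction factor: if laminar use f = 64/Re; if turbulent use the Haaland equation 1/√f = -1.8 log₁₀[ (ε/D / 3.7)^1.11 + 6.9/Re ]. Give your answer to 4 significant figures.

f ≈ 0.02791

Re = ρVD/μ = 993.8·0.3595·0.01351/0.000324 = 1.49e+04.
Re > 4000 → turbulent. ε/D = 1.5e-06/0.01351 = 0.000111; Haaland: 1/√f = -1.8 log₁₀[9.54e-06 + 0.000463] = 5.986, so f = 0.02791.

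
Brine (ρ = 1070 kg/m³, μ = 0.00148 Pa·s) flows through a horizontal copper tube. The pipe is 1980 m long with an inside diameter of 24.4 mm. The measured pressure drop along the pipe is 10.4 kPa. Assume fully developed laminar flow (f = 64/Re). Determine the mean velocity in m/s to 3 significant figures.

V ≈ 0.0660 m/s

For laminar flow, f = 64/Re with Re = ρVD/μ, so Darcy-Weisbach reduces to ΔP = 32μLV/D². Solving for V: V = ΔP·D²/(32μL) = 1.04e+04·(0.0244)²/(32·0.00148·1980) = 0.06603 m/s.
Check: Re = ρVD/μ = 1070·0.06603·0.0244/0.00148 = 1165 < 2300, so the laminar assumption holds.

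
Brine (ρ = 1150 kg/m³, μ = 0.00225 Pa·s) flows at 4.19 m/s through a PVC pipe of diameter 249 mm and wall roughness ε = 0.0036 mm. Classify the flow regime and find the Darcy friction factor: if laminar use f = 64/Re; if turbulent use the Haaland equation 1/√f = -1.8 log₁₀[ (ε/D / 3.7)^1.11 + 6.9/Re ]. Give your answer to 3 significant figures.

f ≈ 0.0131

Re = ρVD/μ = 1150·4.19·0.249/0.00225 = 5.332e+05.
Re > 4000 → turbulent. ε/D = 3.6e-06/0.249 = 1.45e-05; Haaland: 1/√f = -1.8 log₁₀[9.93e-07 + 1.29e-05] = 8.741, so f = 0.01309.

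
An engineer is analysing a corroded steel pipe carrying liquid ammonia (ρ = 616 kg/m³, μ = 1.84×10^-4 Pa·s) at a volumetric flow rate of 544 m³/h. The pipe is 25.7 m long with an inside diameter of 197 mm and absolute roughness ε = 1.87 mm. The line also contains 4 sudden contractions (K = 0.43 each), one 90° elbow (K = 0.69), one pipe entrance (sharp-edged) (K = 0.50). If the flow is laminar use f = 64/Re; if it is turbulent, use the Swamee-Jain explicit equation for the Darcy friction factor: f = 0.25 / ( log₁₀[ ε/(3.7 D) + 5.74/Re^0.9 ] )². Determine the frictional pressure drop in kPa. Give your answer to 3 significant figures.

ΔP ≈ 58.8 kPa

Q = 544 m³/h = 544/3600 = 0.1511 m³/s.
Cross-sectional area A = πD²/4 = π(0.197)²/4 = 0.03048 m²; mean velocity V = Q/A = 0.1511/0.03048 = 4.958 m/s.
Reynolds number Re = ρVD/μ = 616 · 4.958 · 0.197 / 0.000184 = 3.27e+06.
Re > 4000 → turbulent. Relative roughness ε/D = 0.00187/0.197 = 0.00949. Swamee-Jain: f = 0.25/(log₁₀[0.00949/3.7 + 5.74/3.27e+06^0.9])² = 0.25/(log₁₀[0.00257 + 7.87e-06])² = 0.25/(-2.589)² = 0.03728.
Total minor-loss coefficient ΣK = 4·0.43 + 1·0.69 + 1·0.5 = 2.91.
ΔP = [f·L/D + ΣK]·(ρV²/2) = [0.03728·25.7/0.197 + 2.91]·(616·4.958²/2) = [4.864 + 2.91]·7570 = 5.885e+04 Pa.
ΔP = 5.885e+04 Pa = 58.8 kPa.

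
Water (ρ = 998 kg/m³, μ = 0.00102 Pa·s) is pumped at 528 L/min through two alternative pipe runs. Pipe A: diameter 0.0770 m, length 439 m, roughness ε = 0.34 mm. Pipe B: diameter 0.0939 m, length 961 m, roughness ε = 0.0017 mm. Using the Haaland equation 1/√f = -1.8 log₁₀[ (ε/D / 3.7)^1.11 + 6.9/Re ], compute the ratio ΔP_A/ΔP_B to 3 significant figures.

ΔP_A/ΔP_B ≈ 2.13

Pipe A: V = Q/A = 0.0088/0.004657 = 1.89 m/s; Re = 1.424e+05; ε/D = 0.00442; Haaland → f = 0.02997; ΔP_A = f(L/D)(ρV²/2) = 3.045e+05 Pa.
Pipe B: V = Q/A = 0.0088/0.006925 = 1.271 m/s; Re = 1.168e+05; ε/D = 1.81e-05; Haaland → f = 0.01734; ΔP_B = f(L/D)(ρV²/2) = 1.43e+05 Pa.
ΔP_A/ΔP_B = 3.045e+05/1.43e+05 = 2.13.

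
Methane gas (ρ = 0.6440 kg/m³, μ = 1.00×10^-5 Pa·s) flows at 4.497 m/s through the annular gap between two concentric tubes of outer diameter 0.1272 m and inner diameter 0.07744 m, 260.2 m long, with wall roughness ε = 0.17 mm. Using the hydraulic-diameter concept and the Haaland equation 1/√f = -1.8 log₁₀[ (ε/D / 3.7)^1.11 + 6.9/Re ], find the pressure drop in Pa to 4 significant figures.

Hydraulic diameter D_h = 4A/P = D_o - D_i = 0.1272 - 0.07744 = 0.04976 m.
Re = ρVD_h/μ = 0.644·4.497·0.04976/1e-05 = 1.441e+04.
ε/D_h = 0.00017/0.04976 = 0.00342; Haaland gives 1/√f = -1.8 log₁₀[0.000428+0.000479] = 5.476, so f = 0.03334.
ΔP = f(L/D_h)(ρV²/2) = 0.03334·260.2/0.04976·6.512 = 1135 Pa.

ΔP ≈ 1135 Pa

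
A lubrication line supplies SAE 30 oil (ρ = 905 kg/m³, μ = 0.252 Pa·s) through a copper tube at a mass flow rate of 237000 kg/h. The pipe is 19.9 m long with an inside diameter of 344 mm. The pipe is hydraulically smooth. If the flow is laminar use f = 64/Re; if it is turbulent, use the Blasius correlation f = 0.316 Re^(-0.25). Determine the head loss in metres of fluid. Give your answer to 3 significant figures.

h_f ≈ 0.120 m

ṁ = 237000 kg/h = 237000/3600 = 65.83 kg/s.
A = πD²/4 = π(0.344)²/4 = 0.09294 m²; mean velocity V = ṁ/(ρA) = 65.83/(905 · 0.09294) = 0.7827 m/s.
Reynolds number Re = ρVD/μ = 905 · 0.7827 · 0.344 / 0.252 = 966.9.
Re < 2300 → laminar flow, so f = 64/Re = 64/966.9 = 0.06619 (the turbulent correlation is not needed).
Darcy-Weisbach: ΔP = f(L/D)(ρV²/2) = 0.06619·(19.9/0.344)·(905·0.7827²/2) = 0.06619·57.85·277.2 = 1061 Pa.
Head loss h_f = ΔP/(ρg) = 1061/(905·9.81) = 0.120 m.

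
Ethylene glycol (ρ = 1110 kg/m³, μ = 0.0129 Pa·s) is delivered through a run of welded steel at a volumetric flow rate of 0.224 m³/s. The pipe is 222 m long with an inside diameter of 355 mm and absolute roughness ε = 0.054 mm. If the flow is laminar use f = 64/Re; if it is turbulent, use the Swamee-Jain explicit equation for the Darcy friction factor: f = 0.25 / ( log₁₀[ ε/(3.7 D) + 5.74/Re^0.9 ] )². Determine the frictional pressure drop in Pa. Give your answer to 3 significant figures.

Cross-sectional area A = πD²/4 = π(0.355)²/4 = 0.09898 m²; mean velocity V = Q/A = 0.224/0.09898 = 2.263 m/s.
Reynolds number Re = ρVD/μ = 1110 · 2.263 · 0.355 / 0.0129 = 6.913e+04.
Re > 4000 → turbulent. Relative roughness ε/D = 5.4e-05/0.355 = 0.000152. Swamee-Jain: f = 0.25/(log₁₀[0.000152/3.7 + 5.74/6.913e+04^0.9])² = 0.25/(log₁₀[4.11e-05 + 0.000253])² = 0.25/(-3.531)² = 0.02005.
Darcy-Weisbach: ΔP = f(L/D)(ρV²/2) = 0.02005·(222/0.355)·(1110·2.263²/2) = 0.02005·625.4·2842 = 3.563e+04 Pa.

ΔP ≈ 35600 Pa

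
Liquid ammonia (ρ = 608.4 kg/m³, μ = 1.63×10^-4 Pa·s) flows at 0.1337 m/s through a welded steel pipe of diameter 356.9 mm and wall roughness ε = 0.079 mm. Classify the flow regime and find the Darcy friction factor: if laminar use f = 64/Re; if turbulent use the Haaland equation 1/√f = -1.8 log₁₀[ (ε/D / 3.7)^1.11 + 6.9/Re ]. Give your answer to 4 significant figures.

Re = ρVD/μ = 608.4·0.1337·0.3569/0.000163 = 1.781e+05.
Re > 4000 → turbulent. ε/D = 7.9e-05/0.3569 = 0.000221; Haaland: 1/√f = -1.8 log₁₀[2.05e-05 + 3.87e-05] = 7.609, so f = 0.01727.

f ≈ 0.01727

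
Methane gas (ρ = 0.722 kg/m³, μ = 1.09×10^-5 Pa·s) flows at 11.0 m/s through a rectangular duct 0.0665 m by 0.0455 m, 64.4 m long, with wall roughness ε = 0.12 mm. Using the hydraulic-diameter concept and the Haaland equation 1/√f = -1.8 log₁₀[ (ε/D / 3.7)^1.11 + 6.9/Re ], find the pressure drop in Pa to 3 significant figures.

ΔP ≈ 1430 Pa

Hydraulic diameter D_h = 4A/P = 4·(0.0665·0.0455)/(2·(0.0665+0.0455)) = 0.0121/0.224 = 0.05403 m.
Re = ρVD_h/μ = 0.722·11·0.05403/1.09e-05 = 3.937e+04.
ε/D_h = 0.00012/0.05403 = 0.00222; Haaland gives 1/√f = -1.8 log₁₀[0.000265+0.000175] = 6.041, so f = 0.02741.
ΔP = f(L/D_h)(ρV²/2) = 0.02741·64.4/0.05403·43.68 = 1427 Pa.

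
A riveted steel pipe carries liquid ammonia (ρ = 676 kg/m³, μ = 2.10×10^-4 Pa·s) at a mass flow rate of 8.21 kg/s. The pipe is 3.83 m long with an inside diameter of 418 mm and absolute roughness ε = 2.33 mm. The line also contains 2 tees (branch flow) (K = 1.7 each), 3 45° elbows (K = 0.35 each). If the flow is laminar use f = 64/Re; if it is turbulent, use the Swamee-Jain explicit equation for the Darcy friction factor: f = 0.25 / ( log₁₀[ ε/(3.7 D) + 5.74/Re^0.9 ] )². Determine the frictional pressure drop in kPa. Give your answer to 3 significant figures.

ΔP ≈ 0.0126 kPa

A = πD²/4 = π(0.418)²/4 = 0.1372 m²; mean velocity V = ṁ/(ρA) = 8.21/(676 · 0.1372) = 0.0885 m/s.
Reynolds number Re = ρVD/μ = 676 · 0.0885 · 0.418 / 0.00021 = 1.191e+05.
Re > 4000 → turbulent. Relative roughness ε/D = 0.00233/0.418 = 0.00557. Swamee-Jain: f = 0.25/(log₁₀[0.00557/3.7 + 5.74/1.191e+05^0.9])² = 0.25/(log₁₀[0.00151 + 0.000155])² = 0.25/(-2.779)² = 0.03236.
Total minor-loss coefficient ΣK = 2·1.7 + 3·0.35 = 4.45.
ΔP = [f·L/D + ΣK]·(ρV²/2) = [0.03236·3.83/0.418 + 4.45]·(676·0.0885²/2) = [0.2965 + 4.45]·2.647 = 12.57 Pa.
ΔP = 12.57 Pa = 0.0126 kPa.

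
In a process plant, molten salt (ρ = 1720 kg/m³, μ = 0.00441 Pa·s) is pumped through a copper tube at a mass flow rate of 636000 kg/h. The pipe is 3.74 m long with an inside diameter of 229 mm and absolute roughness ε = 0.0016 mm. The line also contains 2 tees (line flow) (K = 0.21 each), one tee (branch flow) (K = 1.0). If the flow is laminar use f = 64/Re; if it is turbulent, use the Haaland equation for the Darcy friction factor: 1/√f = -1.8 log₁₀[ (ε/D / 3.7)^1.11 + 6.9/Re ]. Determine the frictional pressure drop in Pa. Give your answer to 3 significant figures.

ṁ = 636000 kg/h = 636000/3600 = 176.7 kg/s.
A = πD²/4 = π(0.229)²/4 = 0.04119 m²; mean velocity V = ṁ/(ρA) = 176.7/(1720 · 0.04119) = 2.494 m/s.
Reynolds number Re = ρVD/μ = 1720 · 2.494 · 0.229 / 0.00441 = 2.227e+05.
Re > 4000 → turbulent. Relative roughness ε/D = 1.6e-06/0.229 = 6.99e-06. Haaland: 1/√f = -1.8 log₁₀[(6.99e-06/3.7)^1.11 + 6.9/2.227e+05] = -1.8 log₁₀[4.43e-07 + 3.1e-05] = 8.105, so f = 0.01522.
Total minor-loss coefficient ΣK = 2·0.21 + 1·1 = 1.42.
ΔP = [f·L/D + ΣK]·(ρV²/2) = [0.01522·3.74/0.229 + 1.42]·(1720·2.494²/2) = [0.2486 + 1.42]·5348 = 8925 Pa.

ΔP ≈ 8920 Pa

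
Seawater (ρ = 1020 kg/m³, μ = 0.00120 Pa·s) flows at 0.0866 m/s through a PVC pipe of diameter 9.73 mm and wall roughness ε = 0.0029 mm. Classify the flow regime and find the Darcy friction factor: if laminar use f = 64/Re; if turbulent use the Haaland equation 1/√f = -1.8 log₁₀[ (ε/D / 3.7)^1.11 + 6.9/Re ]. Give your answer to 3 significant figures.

f ≈ 0.0894

Re = ρVD/μ = 1020·0.0866·0.00973/0.0012 = 716.2.
Re < 2300 → laminar, so f = 64/Re = 0.08936 (roughness is irrelevant in laminar flow).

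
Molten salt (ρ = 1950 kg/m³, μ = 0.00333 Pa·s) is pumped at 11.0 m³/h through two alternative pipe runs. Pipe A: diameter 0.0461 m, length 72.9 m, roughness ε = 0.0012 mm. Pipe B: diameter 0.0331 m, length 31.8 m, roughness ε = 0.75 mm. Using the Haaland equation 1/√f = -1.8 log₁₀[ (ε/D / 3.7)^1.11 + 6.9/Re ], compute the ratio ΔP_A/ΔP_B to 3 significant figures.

ΔP_A/ΔP_B ≈ 0.176

Pipe A: V = Q/A = 0.003056/0.001669 = 1.831 m/s; Re = 4.942e+04; ε/D = 2.6e-05; Haaland → f = 0.02083; ΔP_A = f(L/D)(ρV²/2) = 1.076e+05 Pa.
Pipe B: V = Q/A = 0.003056/0.0008605 = 3.551 m/s; Re = 6.883e+04; ε/D = 0.0227; Haaland → f = 0.05167; ΔP_B = f(L/D)(ρV²/2) = 6.102e+05 Pa.
ΔP_A/ΔP_B = 1.076e+05/6.102e+05 = 0.176.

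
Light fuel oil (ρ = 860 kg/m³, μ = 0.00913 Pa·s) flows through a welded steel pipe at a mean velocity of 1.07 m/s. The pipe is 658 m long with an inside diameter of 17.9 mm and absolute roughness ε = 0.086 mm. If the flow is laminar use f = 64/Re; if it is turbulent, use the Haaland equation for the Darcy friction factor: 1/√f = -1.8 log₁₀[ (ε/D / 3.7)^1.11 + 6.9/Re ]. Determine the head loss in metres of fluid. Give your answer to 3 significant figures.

Reynolds number Re = ρVD/μ = 860 · 1.07 · 0.0179 / 0.00913 = 1804.
Re < 2300 → laminar flow, so f = 64/Re = 64/1804 = 0.03547 (the turbulent correlation is not needed).
Darcy-Weisbach: ΔP = f(L/D)(ρV²/2) = 0.03547·(658/0.0179)·(860·1.07²/2) = 0.03547·3.676e+04·492.3 = 6.42e+05 Pa.
Head loss h_f = ΔP/(ρg) = 6.42e+05/(860·9.81) = 76.1 m.

h_f ≈ 76.1 m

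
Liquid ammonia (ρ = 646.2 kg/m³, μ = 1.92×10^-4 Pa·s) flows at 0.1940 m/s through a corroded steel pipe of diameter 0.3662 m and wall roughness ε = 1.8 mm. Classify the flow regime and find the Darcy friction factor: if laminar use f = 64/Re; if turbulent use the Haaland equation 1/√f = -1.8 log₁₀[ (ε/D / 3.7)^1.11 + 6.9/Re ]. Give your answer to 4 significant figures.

Re = ρVD/μ = 646.2·0.194·0.3662/0.000192 = 2.391e+05.
Re > 4000 → turbulent. ε/D = 0.0018/0.3662 = 0.00492; Haaland: 1/√f = -1.8 log₁₀[0.000641 + 2.89e-05] = 5.713, so f = 0.03064.

f ≈ 0.03064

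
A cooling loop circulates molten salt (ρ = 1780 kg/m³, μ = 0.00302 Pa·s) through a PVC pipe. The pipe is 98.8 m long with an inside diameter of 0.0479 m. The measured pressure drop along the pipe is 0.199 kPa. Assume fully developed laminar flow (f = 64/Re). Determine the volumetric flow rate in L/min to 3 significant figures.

Q ≈ 5.17 L/min

For laminar flow, f = 64/Re with Re = ρVD/μ, so Darcy-Weisbach reduces to ΔP = 32μLV/D². Solving for V: V = ΔP·D²/(32μL) = 199·(0.0479)²/(32·0.00302·98.8) = 0.04782 m/s.
Check: Re = ρVD/μ = 1780·0.04782·0.0479/0.00302 = 1350 < 2300, so the laminar assumption holds.
Q = V·A = 0.04782·(π/4·0.0479²) = 8.617e-05 m³/s = 5.17 L/min.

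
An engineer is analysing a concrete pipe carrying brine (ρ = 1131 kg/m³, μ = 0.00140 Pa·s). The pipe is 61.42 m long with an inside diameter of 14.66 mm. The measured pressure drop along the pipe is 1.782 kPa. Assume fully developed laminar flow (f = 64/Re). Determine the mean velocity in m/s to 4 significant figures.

For laminar flow, f = 64/Re with Re = ρVD/μ, so Darcy-Weisbach reduces to ΔP = 32μLV/D². Solving for V: V = ΔP·D²/(32μL) = 1782·(0.01466)²/(32·0.0014·61.42) = 0.1392 m/s.
Check: Re = ρVD/μ = 1131·0.1392·0.01466/0.0014 = 1648 < 2300, so the laminar assumption holds.

V ≈ 0.1392 m/s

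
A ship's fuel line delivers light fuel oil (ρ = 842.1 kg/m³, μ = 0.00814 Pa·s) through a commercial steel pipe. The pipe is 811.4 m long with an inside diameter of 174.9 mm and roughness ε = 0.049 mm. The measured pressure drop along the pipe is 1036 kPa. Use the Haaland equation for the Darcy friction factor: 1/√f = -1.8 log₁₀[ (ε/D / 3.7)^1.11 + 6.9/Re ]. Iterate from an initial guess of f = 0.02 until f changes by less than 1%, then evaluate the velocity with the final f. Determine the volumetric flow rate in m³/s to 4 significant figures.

Rearranging Darcy-Weisbach: V = √(2·ΔP·D/(f·L·ρ)). With ε/D = 4.9e-05/0.1749 = 0.00028, iterate starting from f = 0.02:
  f = 0.02 → V = √(2·1.036e+06·0.1749/(0.02·811.4·842.1)) = 5.15 m/s; Re = ρVD/μ = 9.318e+04; f → 0.01932
  f = 0.01932 → V = 5.239 m/s; Re = 9.48e+04; f → 0.01927
Converged (Δf/f < 1%). With the final f = 0.01927: V = √(2·1.036e+06·0.1749/(0.01927·811.4·842.1)) = 5.247 m/s.
Q = V·A = 5.247·(π/4·0.1749²) = 0.1261 m³/s = 0.1261 m³/s.

Q ≈ 0.1261 m³/s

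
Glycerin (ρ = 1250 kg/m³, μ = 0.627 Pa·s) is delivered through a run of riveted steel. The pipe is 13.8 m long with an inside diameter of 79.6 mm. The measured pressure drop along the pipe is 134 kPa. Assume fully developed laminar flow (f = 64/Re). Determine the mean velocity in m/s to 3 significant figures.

V ≈ 3.07 m/s

For laminar flow, f = 64/Re with Re = ρVD/μ, so Darcy-Weisbach reduces to ΔP = 32μLV/D². Solving for V: V = ΔP·D²/(32μL) = 1.34e+05·(0.0796)²/(32·0.627·13.8) = 3.066 m/s.
Check: Re = ρVD/μ = 1250·3.066·0.0796/0.627 = 486.6 < 2300, so the laminar assumption holds.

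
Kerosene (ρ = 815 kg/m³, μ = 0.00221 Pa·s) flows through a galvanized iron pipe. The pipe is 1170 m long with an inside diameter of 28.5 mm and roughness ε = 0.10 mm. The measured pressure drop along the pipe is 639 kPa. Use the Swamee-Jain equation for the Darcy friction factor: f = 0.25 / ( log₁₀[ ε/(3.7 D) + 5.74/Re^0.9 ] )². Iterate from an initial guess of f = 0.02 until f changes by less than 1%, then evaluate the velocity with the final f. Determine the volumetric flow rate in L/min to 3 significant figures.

Q ≈ 39.5 L/min

Rearranging Darcy-Weisbach: V = √(2·ΔP·D/(f·L·ρ)). With ε/D = 0.0001/0.0285 = 0.00351, iterate starting from f = 0.02:
  f = 0.02 → V = √(2·6.39e+05·0.0285/(0.02·1170·815)) = 1.382 m/s; Re = ρVD/μ = 1.452e+04; f → 0.0342
  f = 0.0342 → V = 1.057 m/s; Re = 1.111e+04; f → 0.03571
  f = 0.03571 → V = 1.034 m/s; Re = 1.087e+04; f → 0.03584
Converged (Δf/f < 1%). With the final f = 0.03584: V = √(2·6.39e+05·0.0285/(0.03584·1170·815)) = 1.032 m/s.
Q = V·A = 1.032·(π/4·0.0285²) = 0.0006585 m³/s = 39.5 L/min.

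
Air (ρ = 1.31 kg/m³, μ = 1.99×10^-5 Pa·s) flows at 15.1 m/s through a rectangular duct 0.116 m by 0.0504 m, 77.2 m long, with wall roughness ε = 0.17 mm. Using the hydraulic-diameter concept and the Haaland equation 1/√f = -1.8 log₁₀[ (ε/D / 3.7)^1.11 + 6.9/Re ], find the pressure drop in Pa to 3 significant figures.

Hydraulic diameter D_h = 4A/P = 4·(0.116·0.0504)/(2·(0.116+0.0504)) = 0.02339/0.3328 = 0.07027 m.
Re = ρVD_h/μ = 1.31·15.1·0.07027/1.99e-05 = 6.985e+04.
ε/D_h = 0.00017/0.07027 = 0.00242; Haaland gives 1/√f = -1.8 log₁₀[0.000292+9.88e-05] = 6.135, so f = 0.02657.
ΔP = f(L/D_h)(ρV²/2) = 0.02657·77.2/0.07027·149.3 = 4360 Pa.

ΔP ≈ 4360 Pa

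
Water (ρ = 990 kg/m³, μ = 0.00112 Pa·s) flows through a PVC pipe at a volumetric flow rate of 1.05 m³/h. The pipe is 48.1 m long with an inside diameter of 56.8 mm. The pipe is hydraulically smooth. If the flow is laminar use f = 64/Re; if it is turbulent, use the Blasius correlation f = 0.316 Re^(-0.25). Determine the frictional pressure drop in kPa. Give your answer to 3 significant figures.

ΔP ≈ 0.201 kPa

Q = 1.05 m³/h = 1.05/3600 = 0.0002917 m³/s.
Cross-sectional area A = πD²/4 = π(0.0568)²/4 = 0.002534 m²; mean velocity V = Q/A = 0.0002917/0.002534 = 0.1151 m/s.
Reynolds number Re = ρVD/μ = 990 · 0.1151 · 0.0568 / 0.00112 = 5779.
Re > 4000 → turbulent. Smooth-pipe (Blasius): f = 0.316 Re^(-0.25) = 0.316/(5779)^0.25 = 0.03624.
Darcy-Weisbach: ΔP = f(L/D)(ρV²/2) = 0.03624·(48.1/0.0568)·(990·0.1151²/2) = 0.03624·846.8·6.559 = 201.3 Pa.
ΔP = 201.3 Pa = 0.201 kPa.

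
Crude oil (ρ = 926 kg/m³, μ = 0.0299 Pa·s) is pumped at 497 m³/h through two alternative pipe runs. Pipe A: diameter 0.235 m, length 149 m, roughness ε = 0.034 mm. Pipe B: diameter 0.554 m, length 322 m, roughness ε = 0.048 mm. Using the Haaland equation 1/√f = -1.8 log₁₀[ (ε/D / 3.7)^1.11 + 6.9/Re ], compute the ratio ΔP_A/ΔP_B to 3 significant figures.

Pipe A: V = Q/A = 0.1381/0.04337 = 3.183 m/s; Re = 2.317e+04; ε/D = 0.000145; Haaland → f = 0.02508; ΔP_A = f(L/D)(ρV²/2) = 7.46e+04 Pa.
Pipe B: V = Q/A = 0.1381/0.2411 = 0.5727 m/s; Re = 9826; ε/D = 8.66e-05; Haaland → f = 0.03112; ΔP_B = f(L/D)(ρV²/2) = 2747 Pa.
ΔP_A/ΔP_B = 7.46e+04/2747 = 27.2.

ΔP_A/ΔP_B ≈ 27.2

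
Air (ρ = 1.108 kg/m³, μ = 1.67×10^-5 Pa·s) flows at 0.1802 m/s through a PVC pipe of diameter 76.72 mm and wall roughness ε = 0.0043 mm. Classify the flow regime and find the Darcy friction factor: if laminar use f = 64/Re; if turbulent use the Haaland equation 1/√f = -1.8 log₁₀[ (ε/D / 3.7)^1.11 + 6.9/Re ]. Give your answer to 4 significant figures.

f ≈ 0.06977

Re = ρVD/μ = 1.108·0.1802·0.07672/1.67e-05 = 917.2.
Re < 2300 → laminar, so f = 64/Re = 0.06977 (roughness is irrelevant in laminar flow).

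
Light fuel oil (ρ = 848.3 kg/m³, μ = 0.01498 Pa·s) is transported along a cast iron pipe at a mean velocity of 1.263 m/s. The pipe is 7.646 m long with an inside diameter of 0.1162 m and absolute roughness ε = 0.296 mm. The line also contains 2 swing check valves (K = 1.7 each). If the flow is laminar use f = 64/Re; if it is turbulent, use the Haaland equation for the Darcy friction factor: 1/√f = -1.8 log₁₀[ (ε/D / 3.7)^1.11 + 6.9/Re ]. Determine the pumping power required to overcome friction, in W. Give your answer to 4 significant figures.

P ≈ 52.05 W

Reynolds number Re = ρVD/μ = 848.3 · 1.263 · 0.1162 / 0.015 = 8311.
Re > 4000 → turbulent. Relative roughness ε/D = 0.000296/0.1162 = 0.00255. Haaland: 1/√f = -1.8 log₁₀[(0.00255/3.7)^1.11 + 6.9/8311] = -1.8 log₁₀[0.000309 + 0.00083] = 5.298, so f = 0.03563.
Total minor-loss coefficient ΣK = 2·1.7 = 3.4.
ΔP = [f·L/D + ΣK]·(ρV²/2) = [0.03563·7.646/0.1162 + 3.4]·(848.3·1.263²/2) = [2.344 + 3.4]·676.6 = 3886 Pa.
Q = V·A = 1.263·0.0106 = 0.01339 m³/s.
Pumping power P = QΔP = 0.01339·3886 = 52.055 W = 52.05 W.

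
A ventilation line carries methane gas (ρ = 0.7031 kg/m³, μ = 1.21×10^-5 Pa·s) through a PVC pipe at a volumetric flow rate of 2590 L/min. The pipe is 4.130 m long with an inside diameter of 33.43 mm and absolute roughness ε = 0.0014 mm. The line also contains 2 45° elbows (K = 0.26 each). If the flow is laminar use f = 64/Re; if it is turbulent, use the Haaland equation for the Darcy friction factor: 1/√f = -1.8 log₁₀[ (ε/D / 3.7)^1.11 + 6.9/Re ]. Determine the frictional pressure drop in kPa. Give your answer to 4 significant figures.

Q = 2590 L/min = 2590/60000 = 0.04317 m³/s.
Cross-sectional area A = πD²/4 = π(0.03343)²/4 = 0.0008777 m²; mean velocity V = Q/A = 0.04317/0.0008777 = 49.18 m/s.
Reynolds number Re = ρVD/μ = 0.7031 · 49.18 · 0.03343 / 1.21e-05 = 9.553e+04.
Re > 4000 → turbulent. Relative roughness ε/D = 1.4e-06/0.03343 = 4.19e-05. Haaland: 1/√f = -1.8 log₁₀[(4.19e-05/3.7)^1.11 + 6.9/9.553e+04] = -1.8 log₁₀[3.23e-06 + 7.22e-05] = 7.42, so f = 0.01816.
Total minor-loss coefficient ΣK = 2·0.26 = 0.52.
ΔP = [f·L/D + ΣK]·(ρV²/2) = [0.01816·4.13/0.03343 + 0.52]·(0.7031·49.18²/2) = [2.244 + 0.52]·850.3 = 2350 Pa.
ΔP = 2350 Pa = 2.350 kPa.

ΔP ≈ 2.350 kPa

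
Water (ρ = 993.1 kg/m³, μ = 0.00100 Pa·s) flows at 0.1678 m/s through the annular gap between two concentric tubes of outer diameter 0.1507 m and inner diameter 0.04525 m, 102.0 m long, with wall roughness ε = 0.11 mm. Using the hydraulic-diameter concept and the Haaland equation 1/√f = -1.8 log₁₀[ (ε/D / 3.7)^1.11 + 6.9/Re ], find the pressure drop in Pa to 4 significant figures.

ΔP ≈ 384.5 Pa

Hydraulic diameter D_h = 4A/P = D_o - D_i = 0.1507 - 0.04525 = 0.1055 m.
Re = ρVD_h/μ = 993.1·0.1678·0.1055/0.001 = 1.757e+04.
ε/D_h = 0.00011/0.1055 = 0.00104; Haaland gives 1/√f = -1.8 log₁₀[0.000115+0.000393] = 5.93, so f = 0.02843.
ΔP = f(L/D_h)(ρV²/2) = 0.02843·102/0.1055·13.98 = 384.5 Pa.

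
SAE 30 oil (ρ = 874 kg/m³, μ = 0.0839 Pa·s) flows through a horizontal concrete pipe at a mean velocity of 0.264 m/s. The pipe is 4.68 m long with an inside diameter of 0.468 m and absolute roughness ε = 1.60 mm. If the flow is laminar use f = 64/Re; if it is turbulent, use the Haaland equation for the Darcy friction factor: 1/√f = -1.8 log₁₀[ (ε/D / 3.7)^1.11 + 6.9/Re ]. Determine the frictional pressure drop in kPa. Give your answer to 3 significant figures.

ΔP ≈ 0.0151 kPa

Reynolds number Re = ρVD/μ = 874 · 0.264 · 0.468 / 0.0839 = 1287.
Re < 2300 → laminar flow, so f = 64/Re = 64/1287 = 0.04973 (the turbulent correlation is not needed).
Darcy-Weisbach: ΔP = f(L/D)(ρV²/2) = 0.04973·(4.68/0.468)·(874·0.264²/2) = 0.04973·10·30.46 = 15.15 Pa.
ΔP = 15.15 Pa = 0.0151 kPa.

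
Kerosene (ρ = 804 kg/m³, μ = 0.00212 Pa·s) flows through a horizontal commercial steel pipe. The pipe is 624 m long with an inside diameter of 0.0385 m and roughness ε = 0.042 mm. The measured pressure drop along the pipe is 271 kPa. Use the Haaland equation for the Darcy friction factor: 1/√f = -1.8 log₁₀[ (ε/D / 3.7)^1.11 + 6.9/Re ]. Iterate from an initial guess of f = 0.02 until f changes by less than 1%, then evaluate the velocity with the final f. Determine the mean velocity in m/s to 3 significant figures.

Rearranging Darcy-Weisbach: V = √(2·ΔP·D/(f·L·ρ)). With ε/D = 4.2e-05/0.0385 = 0.00109, iterate starting from f = 0.02:
  f = 0.02 → V = √(2·2.71e+05·0.0385/(0.02·624·804)) = 1.442 m/s; Re = ρVD/μ = 2.106e+04; f → 0.02753
  f = 0.02753 → V = 1.229 m/s; Re = 1.795e+04; f → 0.0284
  f = 0.0284 → V = 1.21 m/s; Re = 1.767e+04; f → 0.02849
Converged (Δf/f < 1%). With the final f = 0.02849: V = √(2·2.71e+05·0.0385/(0.02849·624·804)) = 1.208 m/s.

V ≈ 1.21 m/s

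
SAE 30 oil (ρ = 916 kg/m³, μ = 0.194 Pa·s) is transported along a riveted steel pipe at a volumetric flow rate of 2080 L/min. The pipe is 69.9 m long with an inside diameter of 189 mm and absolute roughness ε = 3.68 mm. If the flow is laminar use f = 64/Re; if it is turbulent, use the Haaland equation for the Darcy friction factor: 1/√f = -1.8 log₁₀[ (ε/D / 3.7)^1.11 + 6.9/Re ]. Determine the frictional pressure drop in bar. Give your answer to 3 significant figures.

ΔP ≈ 0.150 bar

Q = 2080 L/min = 2080/60000 = 0.03467 m³/s.
Cross-sectional area A = πD²/4 = π(0.189)²/4 = 0.02806 m²; mean velocity V = Q/A = 0.03467/0.02806 = 1.236 m/s.
Reynolds number Re = ρVD/μ = 916 · 1.236 · 0.189 / 0.194 = 1103.
Re < 2300 → laminar flow, so f = 64/Re = 64/1103 = 0.05804 (the turbulent correlation is not needed).
Darcy-Weisbach: ΔP = f(L/D)(ρV²/2) = 0.05804·(69.9/0.189)·(916·1.236²/2) = 0.05804·369.8·699.3 = 1.501e+04 Pa.
ΔP = 1.501e+04 Pa = 0.150 bar.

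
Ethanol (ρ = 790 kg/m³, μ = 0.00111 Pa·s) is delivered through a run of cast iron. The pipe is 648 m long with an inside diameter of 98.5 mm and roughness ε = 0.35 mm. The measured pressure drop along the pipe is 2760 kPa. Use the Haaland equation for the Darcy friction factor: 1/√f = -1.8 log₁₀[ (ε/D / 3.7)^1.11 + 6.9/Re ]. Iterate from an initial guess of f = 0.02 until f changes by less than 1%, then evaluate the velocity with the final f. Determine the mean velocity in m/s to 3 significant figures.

V ≈ 6.19 m/s

Rearranging Darcy-Weisbach: V = √(2·ΔP·D/(f·L·ρ)). With ε/D = 0.00035/0.0985 = 0.00355, iterate starting from f = 0.02:
  f = 0.02 → V = √(2·2.76e+06·0.0985/(0.02·648·790)) = 7.287 m/s; Re = ρVD/μ = 5.109e+05; f → 0.02772
  f = 0.02772 → V = 6.19 m/s; Re = 4.339e+05; f → 0.02776
Converged (Δf/f < 1%). With the final f = 0.02776: V = √(2·2.76e+06·0.0985/(0.02776·648·790)) = 6.185 m/s.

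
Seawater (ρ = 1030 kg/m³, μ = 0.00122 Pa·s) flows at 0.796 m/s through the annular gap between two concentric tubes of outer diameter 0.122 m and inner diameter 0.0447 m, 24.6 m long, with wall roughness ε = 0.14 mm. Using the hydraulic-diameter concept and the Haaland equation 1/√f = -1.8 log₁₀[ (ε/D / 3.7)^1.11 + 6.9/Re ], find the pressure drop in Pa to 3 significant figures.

Hydraulic diameter D_h = 4A/P = D_o - D_i = 0.122 - 0.0447 = 0.0773 m.
Re = ρVD_h/μ = 1030·0.796·0.0773/0.00122 = 5.195e+04.
ε/D_h = 0.00014/0.0773 = 0.00181; Haaland gives 1/√f = -1.8 log₁₀[0.000212+0.000133] = 6.233, so f = 0.02574.
ΔP = f(L/D_h)(ρV²/2) = 0.02574·24.6/0.0773·326.3 = 2673 Pa.

ΔP ≈ 2670 Pa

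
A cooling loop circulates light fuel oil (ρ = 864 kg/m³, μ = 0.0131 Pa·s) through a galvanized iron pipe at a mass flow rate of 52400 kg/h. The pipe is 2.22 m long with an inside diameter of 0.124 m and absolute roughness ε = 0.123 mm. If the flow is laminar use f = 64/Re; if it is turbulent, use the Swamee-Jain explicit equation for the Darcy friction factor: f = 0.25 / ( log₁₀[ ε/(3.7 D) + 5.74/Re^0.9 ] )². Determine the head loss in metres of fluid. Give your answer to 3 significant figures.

ṁ = 52400 kg/h = 52400/3600 = 14.56 kg/s.
A = πD²/4 = π(0.124)²/4 = 0.01208 m²; mean velocity V = ṁ/(ρA) = 14.56/(864 · 0.01208) = 1.395 m/s.
Reynolds number Re = ρVD/μ = 864 · 1.395 · 0.124 / 0.0131 = 1.141e+04.
Re > 4000 → turbulent. Relative roughness ε/D = 0.000123/0.124 = 0.000992. Swamee-Jain: f = 0.25/(log₁₀[0.000992/3.7 + 5.74/1.141e+04^0.9])² = 0.25/(log₁₀[0.000268 + 0.00128])² = 0.25/(-2.81)² = 0.03166.
Darcy-Weisbach: ΔP = f(L/D)(ρV²/2) = 0.03166·(2.22/0.124)·(864·1.395²/2) = 0.03166·17.9·840.7 = 476.5 Pa.
Head loss h_f = ΔP/(ρg) = 476.5/(864·9.81) = 0.0562 m.

h_f ≈ 0.0562 m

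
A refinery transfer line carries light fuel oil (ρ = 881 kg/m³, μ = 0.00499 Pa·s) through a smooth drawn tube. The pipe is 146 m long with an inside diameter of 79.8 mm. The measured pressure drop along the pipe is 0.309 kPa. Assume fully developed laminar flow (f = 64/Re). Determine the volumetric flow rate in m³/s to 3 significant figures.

Q ≈ 4.22×10^-4 m³/s

For laminar flow, f = 64/Re with Re = ρVD/μ, so Darcy-Weisbach reduces to ΔP = 32μLV/D². Solving for V: V = ΔP·D²/(32μL) = 309·(0.0798)²/(32·0.00499·146) = 0.0844 m/s.
Check: Re = ρVD/μ = 881·0.0844·0.0798/0.00499 = 1189 < 2300, so the laminar assumption holds.
Q = V·A = 0.0844·(π/4·0.0798²) = 0.0004221 m³/s = 4.22×10^-4 m³/s.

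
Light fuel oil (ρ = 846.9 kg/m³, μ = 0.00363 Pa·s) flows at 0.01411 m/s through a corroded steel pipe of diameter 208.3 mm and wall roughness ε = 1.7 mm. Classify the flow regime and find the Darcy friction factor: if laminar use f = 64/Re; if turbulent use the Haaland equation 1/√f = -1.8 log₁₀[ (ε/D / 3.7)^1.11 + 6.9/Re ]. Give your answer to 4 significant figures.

f ≈ 0.09333

Re = ρVD/μ = 846.9·0.01411·0.2083/0.00363 = 685.7.
Re < 2300 → laminar, so f = 64/Re = 0.09333 (roughness is irrelevant in laminar flow).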